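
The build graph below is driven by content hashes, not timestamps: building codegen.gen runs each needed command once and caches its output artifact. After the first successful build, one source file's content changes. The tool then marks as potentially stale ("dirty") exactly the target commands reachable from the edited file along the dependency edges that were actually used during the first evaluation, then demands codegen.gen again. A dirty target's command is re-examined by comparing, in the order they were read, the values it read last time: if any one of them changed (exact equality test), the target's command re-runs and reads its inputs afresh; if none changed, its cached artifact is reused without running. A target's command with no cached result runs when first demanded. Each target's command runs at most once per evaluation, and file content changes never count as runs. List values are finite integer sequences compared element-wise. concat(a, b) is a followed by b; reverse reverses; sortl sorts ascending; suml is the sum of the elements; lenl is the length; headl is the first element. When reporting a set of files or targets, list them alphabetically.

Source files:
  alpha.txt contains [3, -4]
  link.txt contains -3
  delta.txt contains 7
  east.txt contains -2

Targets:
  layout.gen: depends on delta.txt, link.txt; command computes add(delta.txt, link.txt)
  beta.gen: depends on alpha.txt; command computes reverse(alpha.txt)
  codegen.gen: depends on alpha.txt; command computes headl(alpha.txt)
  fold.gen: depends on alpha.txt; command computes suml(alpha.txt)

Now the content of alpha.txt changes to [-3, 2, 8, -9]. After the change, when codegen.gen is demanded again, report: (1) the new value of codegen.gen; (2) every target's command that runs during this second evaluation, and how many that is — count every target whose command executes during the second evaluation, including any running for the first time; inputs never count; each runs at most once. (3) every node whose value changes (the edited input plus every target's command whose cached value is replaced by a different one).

codegen.gen now evaluates to -3.
Run set: codegen.gen (1 run).
Changed values: alpha.txt, codegen.gen.

Initial pass — values computed on the first demand:
  codegen.gen = headl([3, -4]) = 3

Second demand — change propagation:
  codegen.gen: re-runs because alpha.txt [3, -4]->[-3, 2, 8, -9]; new result -3.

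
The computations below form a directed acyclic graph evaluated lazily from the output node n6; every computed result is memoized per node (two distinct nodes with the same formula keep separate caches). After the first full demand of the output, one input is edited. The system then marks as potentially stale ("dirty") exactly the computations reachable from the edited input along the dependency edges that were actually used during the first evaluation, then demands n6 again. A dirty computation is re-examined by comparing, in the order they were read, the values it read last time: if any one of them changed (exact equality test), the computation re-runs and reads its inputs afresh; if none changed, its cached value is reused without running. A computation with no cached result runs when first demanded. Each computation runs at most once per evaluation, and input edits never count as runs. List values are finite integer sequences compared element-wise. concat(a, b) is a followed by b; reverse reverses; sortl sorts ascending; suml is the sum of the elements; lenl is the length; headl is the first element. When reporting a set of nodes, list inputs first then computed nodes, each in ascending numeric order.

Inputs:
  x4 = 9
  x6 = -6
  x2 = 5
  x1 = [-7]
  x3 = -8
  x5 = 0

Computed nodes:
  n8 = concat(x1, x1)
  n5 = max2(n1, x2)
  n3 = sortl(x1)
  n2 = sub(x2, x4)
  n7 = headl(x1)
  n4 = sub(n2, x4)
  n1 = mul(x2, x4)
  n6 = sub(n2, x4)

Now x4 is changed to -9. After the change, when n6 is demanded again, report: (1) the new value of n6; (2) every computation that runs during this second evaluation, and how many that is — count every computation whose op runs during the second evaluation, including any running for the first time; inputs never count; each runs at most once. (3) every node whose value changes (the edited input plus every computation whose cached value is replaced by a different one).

Demanding n6 again yields 23.
2 computations run: n2, n6.
The nodes whose values change: x4, n2, n6.

First demand of the output computes:
  n2 = sub(5, 9) = -4
  n6 = sub(-4, 9) = -13

After the edit, cleaning proceeds:
  n2: a read changed (x4 9->-9) — executes, giving 14.
  n6: a read changed (n2 -4->14; x4 9->-9) — executes, giving 23.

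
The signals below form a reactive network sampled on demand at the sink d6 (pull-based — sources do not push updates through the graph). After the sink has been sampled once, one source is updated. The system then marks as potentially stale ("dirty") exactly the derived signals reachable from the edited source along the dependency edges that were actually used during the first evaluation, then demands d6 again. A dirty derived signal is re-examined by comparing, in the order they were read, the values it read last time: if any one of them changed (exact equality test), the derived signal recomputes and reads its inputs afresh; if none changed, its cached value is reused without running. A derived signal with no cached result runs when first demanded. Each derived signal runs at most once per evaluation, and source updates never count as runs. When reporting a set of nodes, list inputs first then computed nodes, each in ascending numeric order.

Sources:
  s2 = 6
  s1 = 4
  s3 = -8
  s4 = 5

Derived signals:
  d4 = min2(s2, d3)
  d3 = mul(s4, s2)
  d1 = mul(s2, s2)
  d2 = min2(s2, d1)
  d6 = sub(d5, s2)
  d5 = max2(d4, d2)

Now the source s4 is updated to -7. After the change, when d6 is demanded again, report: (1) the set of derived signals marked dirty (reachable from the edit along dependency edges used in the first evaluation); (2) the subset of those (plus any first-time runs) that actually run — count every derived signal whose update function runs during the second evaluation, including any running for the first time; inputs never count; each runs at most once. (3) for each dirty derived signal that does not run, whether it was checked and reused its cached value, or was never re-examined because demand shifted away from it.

Dirty set: d3, d4, d5, d6.
Run set: d3, d4, d5 (3 run).
Re-examined without running (cache reused): d6.
The important point: d5 recomputes to an identical value, and the output ends up unchanged.

Initial pass — values computed on the first demand:
  d1 = mul(6, 6) = 36
  d2 = min2(6, 36) = 6
  d3 = mul(5, 6) = 30
  d4 = min2(6, 30) = 6
  d5 = max2(6, 6) = 6
  d6 = sub(6, 6) = 0

Second demand — change propagation:
  d3: re-runs because s4 5->-7; new result -42.
  d4: re-runs because d3 30->-42; new result -42.
  d5: re-runs because d4 6->-42; new result 6 (unchanged).
  d6: re-examined; everything it read last time is the same (d5 unchanged, s2 unchanged) — cache 0 kept, no run.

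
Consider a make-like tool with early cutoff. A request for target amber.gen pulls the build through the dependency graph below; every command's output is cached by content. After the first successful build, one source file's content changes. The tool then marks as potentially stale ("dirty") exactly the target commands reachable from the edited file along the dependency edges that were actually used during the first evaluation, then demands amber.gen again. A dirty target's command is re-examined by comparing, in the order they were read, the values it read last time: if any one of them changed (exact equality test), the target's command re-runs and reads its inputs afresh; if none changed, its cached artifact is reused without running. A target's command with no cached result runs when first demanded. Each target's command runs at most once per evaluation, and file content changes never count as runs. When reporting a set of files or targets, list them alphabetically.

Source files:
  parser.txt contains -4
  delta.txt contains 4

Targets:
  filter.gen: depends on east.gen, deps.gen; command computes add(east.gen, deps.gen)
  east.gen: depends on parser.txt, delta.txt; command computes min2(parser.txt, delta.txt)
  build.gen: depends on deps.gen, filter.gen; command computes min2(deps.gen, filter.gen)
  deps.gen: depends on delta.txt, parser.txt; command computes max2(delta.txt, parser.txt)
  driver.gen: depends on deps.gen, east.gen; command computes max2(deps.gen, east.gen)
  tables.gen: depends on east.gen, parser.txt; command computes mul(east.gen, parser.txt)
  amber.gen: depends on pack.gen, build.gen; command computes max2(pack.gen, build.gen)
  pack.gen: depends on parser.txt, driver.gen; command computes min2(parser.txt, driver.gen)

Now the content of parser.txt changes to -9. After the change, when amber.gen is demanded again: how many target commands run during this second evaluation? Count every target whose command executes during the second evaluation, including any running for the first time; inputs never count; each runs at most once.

7 target commands run: amber.gen, build.gen, deps.gen, driver.gen, east.gen, filter.gen, pack.gen.

First demand of the output computes:
  deps.gen = max2(4, -4) = 4
  east.gen = min2(-4, 4) = -4
  driver.gen = max2(4, -4) = 4
  filter.gen = add(-4, 4) = 0
  build.gen = min2(4, 0) = 0
  pack.gen = min2(-4, 4) = -4
  amber.gen = max2(-4, 0) = 0

After the edit, cleaning proceeds:
  deps.gen: a read changed (parser.txt -4->-9) — executes, giving 4 — identical to its old value.
  east.gen: a read changed (parser.txt -4->-9) — executes, giving -9.
  driver.gen: a read changed (east.gen -4->-9) — executes, giving 4 — identical to its old value.
  filter.gen: a read changed (east.gen -4->-9) — executes, giving -5.
  build.gen: a read changed (filter.gen 0->-5) — executes, giving -5.
  pack.gen: a read changed (parser.txt -4->-9) — executes, giving -9.
  amber.gen: a read changed (pack.gen -4->-9; build.gen 0->-5) — executes, giving -5.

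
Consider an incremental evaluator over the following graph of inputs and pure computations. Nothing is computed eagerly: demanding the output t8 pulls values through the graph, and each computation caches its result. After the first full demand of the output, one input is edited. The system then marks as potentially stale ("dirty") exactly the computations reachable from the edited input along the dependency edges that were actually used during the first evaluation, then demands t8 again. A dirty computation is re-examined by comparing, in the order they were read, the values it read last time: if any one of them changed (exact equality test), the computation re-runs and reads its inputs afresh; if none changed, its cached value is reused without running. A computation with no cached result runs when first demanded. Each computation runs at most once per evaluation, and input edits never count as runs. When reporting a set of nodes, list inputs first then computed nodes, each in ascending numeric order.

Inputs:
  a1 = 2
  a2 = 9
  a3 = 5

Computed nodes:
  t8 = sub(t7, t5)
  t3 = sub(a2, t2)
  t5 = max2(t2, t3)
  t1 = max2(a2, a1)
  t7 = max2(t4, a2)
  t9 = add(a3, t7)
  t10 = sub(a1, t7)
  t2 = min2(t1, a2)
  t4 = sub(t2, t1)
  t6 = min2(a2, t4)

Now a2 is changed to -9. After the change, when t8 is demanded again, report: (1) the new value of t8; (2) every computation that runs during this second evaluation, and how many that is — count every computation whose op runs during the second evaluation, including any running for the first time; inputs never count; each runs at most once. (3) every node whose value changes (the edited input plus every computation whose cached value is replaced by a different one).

t8 now evaluates to -9.
Run set: t1, t2, t3, t4, t5, t7, t8 (7 run).
Changed values: a2, t1, t2, t4, t5, t7, t8.

Initial pass — values computed on the first demand:
  t1 = max2(9, 2) = 9
  t2 = min2(9, 9) = 9
  t3 = sub(9, 9) = 0
  t4 = sub(9, 9) = 0
  t5 = max2(9, 0) = 9
  t7 = max2(0, 9) = 9
  t8 = sub(9, 9) = 0

Second demand — change propagation:
  t1: re-runs because a2 9->-9; new result 2.
  t2: re-runs because t1 9->2; a2 9->-9; new result -9.
  t3: re-runs because a2 9->-9; t2 9->-9; new result 0 (unchanged).
  t4: re-runs because t2 9->-9; t1 9->2; new result -11.
  t5: re-runs because t2 9->-9; new result 0.
  t7: re-runs because t4 0->-11; a2 9->-9; new result -9.
  t8: re-runs because t7 9->-9; t5 9->0; new result -9.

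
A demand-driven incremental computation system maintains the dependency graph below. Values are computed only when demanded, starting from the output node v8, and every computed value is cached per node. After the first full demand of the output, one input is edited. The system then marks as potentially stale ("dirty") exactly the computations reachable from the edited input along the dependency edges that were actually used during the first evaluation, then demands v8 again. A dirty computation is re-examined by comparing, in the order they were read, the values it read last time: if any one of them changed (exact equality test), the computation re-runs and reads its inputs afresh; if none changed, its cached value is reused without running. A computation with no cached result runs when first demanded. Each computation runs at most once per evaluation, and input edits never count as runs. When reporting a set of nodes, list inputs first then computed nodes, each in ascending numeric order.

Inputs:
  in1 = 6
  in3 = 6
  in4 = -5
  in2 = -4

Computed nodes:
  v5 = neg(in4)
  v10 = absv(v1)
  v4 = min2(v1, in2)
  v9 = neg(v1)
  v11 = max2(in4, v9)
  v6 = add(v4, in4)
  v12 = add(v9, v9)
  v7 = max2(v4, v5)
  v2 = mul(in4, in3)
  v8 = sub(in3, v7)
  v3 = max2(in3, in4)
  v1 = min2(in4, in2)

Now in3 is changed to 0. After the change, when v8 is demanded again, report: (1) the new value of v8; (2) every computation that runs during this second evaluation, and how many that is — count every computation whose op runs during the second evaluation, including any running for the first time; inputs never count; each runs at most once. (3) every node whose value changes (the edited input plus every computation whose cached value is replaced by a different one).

New value of v8: -5.
Computations that run: v8 — 1 in total.
Values that change: in3, v8.

First evaluation (everything demanded from the output):
  v1 = min2(-5, -4) = -5
  v4 = min2(-5, -4) = -5
  v5 = neg(-5) = 5
  v7 = max2(-5, 5) = 5
  v8 = sub(6, 5) = 1

Propagation after the edit:
  v8: runs — in3 6->0; result -5.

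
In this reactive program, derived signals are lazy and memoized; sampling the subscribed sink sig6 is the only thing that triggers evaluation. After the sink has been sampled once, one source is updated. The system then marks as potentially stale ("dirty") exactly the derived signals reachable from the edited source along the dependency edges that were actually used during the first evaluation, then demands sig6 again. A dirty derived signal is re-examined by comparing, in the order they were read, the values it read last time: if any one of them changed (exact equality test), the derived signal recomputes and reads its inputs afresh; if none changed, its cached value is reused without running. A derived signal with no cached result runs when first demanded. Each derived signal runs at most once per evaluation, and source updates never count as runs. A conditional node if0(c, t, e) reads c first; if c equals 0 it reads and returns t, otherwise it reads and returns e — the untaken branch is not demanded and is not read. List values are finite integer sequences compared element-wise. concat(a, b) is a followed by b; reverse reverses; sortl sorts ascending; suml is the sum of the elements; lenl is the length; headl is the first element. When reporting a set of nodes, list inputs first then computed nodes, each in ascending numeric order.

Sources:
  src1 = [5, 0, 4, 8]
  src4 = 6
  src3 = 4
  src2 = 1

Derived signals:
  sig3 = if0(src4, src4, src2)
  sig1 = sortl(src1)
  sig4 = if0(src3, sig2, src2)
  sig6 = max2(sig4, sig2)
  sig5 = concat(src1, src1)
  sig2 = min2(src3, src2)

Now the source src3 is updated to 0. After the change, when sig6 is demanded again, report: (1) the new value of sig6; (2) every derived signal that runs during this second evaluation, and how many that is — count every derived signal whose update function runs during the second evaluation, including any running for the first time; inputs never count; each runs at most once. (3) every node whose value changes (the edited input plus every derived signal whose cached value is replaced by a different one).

Demanding sig6 again yields 0.
3 derived signals run: sig2, sig4, sig6.
The nodes whose values change: src3, sig2, sig4, sig6.

First demand of the output computes:
  sig2 = min2(4, 1) = 1
  sig4 = if0(src3=4 -> else branch src2) = 1
  sig6 = max2(1, 1) = 1

After the edit, cleaning proceeds:
  sig2: a read changed (src3 4->0) — executes, giving 0.
  sig4: a read changed (src3 4->0) — executes, giving 0.
  sig6: a read changed (sig4 1->0; sig2 1->0) — executes, giving 0.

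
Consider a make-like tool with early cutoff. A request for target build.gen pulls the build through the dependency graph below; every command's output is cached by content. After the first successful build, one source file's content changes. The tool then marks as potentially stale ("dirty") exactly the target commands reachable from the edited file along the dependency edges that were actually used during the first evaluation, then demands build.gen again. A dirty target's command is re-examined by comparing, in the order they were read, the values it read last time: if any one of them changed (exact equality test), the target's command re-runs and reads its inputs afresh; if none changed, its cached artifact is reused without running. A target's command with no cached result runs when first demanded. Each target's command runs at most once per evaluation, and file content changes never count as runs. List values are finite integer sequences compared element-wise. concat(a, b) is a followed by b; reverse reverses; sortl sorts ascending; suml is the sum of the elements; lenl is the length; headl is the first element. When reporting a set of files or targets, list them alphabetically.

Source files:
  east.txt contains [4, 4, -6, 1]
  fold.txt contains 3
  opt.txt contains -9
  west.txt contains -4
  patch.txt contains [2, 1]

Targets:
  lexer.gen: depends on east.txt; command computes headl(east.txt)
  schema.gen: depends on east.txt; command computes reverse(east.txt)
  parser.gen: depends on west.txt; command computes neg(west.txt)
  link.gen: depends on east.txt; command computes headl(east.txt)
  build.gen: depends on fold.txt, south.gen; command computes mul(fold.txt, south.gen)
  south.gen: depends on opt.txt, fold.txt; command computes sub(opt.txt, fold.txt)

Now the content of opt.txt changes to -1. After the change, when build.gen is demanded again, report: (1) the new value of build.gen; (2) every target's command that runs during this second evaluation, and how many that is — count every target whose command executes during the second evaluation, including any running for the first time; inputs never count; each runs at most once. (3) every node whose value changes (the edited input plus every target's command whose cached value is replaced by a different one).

Demanding build.gen again yields -12.
2 target commands run: build.gen, south.gen.
The nodes whose values change: build.gen, opt.txt, south.gen.

First demand of the output computes:
  south.gen = sub(-9, 3) = -12
  build.gen = mul(3, -12) = -36

After the edit, cleaning proceeds:
  south.gen: a read changed (opt.txt -9->-1) — executes, giving -4.
  build.gen: a read changed (south.gen -12->-4) — executes, giving -12.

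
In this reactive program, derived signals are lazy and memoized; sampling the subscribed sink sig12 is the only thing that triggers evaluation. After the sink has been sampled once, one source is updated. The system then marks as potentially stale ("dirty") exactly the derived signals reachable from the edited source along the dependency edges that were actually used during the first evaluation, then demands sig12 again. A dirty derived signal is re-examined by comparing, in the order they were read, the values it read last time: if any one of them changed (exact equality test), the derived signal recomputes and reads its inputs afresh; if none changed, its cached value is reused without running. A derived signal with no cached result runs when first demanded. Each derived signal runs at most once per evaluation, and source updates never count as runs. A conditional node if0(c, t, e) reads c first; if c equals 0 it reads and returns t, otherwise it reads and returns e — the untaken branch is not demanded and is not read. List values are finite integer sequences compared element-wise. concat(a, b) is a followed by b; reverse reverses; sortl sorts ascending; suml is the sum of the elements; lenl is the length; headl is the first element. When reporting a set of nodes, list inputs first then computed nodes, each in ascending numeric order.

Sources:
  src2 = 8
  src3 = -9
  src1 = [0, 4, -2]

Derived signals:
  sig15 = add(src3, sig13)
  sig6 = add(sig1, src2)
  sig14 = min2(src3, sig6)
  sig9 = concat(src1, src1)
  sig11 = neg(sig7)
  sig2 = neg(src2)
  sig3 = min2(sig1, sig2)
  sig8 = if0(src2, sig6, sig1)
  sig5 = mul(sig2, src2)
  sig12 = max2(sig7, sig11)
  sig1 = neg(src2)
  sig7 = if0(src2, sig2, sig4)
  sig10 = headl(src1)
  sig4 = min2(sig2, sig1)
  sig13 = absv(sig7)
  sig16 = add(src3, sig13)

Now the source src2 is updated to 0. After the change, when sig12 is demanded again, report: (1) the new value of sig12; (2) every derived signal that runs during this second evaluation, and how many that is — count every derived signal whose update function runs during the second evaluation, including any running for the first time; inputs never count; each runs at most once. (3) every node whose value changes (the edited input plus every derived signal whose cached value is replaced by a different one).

First demand of the output computes:
  sig1 = neg(8) = -8
  sig2 = neg(8) = -8
  sig4 = min2(-8, -8) = -8
  sig7 = if0(src2=8 -> else branch sig4) = -8
  sig11 = neg(-8) = 8
  sig12 = max2(-8, 8) = 8

After the edit, cleaning proceeds:
  sig1: stays stale; no demand reaches it after the flip.
  sig2: a read changed (src2 8->0) — executes, giving 0.
  sig4: stays stale; no demand reaches it after the flip.
  sig7: a read changed (src2 8->0) — executes, giving 0.
  sig11: a read changed (sig7 -8->0) — executes, giving 0.
  sig12: a read changed (sig7 -8->0; sig11 8->0) — executes, giving 0.

Note the branch switch — demand abandons sig1, sig4, which are never re-examined.

Demanding sig12 again yields 0.
4 derived signals run: sig2, sig7, sig11, sig12.
The nodes whose values change: src2, sig2, sig7, sig11, sig12.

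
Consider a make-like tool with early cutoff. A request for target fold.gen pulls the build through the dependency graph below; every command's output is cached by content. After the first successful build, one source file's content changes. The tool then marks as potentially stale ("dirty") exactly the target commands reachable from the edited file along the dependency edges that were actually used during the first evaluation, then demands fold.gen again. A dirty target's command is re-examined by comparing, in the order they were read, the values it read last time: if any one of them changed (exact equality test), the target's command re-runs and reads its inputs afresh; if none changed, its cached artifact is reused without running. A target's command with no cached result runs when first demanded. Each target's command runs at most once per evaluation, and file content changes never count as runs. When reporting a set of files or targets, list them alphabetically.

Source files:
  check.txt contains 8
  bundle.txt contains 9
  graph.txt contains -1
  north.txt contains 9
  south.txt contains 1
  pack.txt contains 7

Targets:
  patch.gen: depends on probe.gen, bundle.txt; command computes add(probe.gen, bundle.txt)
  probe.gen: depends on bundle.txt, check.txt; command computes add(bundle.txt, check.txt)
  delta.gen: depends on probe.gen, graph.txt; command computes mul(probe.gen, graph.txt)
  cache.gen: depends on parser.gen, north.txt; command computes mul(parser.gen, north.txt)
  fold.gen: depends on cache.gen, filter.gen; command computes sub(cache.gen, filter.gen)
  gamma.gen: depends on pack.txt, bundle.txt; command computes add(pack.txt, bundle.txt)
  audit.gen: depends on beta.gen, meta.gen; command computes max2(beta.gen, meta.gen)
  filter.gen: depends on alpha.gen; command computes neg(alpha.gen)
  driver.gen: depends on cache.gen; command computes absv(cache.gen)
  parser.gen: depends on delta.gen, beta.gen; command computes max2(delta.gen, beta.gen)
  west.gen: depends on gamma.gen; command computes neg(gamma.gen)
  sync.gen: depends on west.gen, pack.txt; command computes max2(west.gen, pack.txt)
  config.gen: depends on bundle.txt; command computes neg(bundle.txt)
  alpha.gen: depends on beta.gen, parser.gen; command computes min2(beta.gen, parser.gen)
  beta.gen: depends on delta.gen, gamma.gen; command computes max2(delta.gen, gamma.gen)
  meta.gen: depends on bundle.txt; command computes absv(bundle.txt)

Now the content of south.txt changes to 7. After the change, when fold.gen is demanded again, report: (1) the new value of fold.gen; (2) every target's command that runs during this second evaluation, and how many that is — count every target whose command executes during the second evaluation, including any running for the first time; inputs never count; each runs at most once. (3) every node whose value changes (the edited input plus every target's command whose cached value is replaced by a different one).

First demand of the output computes:
  gamma.gen = add(7, 9) = 16
  probe.gen = add(9, 8) = 17
  delta.gen = mul(17, -1) = -17
  beta.gen = max2(-17, 16) = 16
  parser.gen = max2(-17, 16) = 16
  alpha.gen = min2(16, 16) = 16
  cache.gen = mul(16, 9) = 144
  filter.gen = neg(16) = -16
  fold.gen = sub(144, -16) = 160

After the edit, cleaning proceeds:
  no node depends on south.txt at all; the second demand re-runs nothing.

Note the shortcut — nothing in the graph depends on south.txt at all, so no recomputation happens.

Demanding fold.gen again yields 160.
0 target commands run: none.
The nodes whose values change: south.txt.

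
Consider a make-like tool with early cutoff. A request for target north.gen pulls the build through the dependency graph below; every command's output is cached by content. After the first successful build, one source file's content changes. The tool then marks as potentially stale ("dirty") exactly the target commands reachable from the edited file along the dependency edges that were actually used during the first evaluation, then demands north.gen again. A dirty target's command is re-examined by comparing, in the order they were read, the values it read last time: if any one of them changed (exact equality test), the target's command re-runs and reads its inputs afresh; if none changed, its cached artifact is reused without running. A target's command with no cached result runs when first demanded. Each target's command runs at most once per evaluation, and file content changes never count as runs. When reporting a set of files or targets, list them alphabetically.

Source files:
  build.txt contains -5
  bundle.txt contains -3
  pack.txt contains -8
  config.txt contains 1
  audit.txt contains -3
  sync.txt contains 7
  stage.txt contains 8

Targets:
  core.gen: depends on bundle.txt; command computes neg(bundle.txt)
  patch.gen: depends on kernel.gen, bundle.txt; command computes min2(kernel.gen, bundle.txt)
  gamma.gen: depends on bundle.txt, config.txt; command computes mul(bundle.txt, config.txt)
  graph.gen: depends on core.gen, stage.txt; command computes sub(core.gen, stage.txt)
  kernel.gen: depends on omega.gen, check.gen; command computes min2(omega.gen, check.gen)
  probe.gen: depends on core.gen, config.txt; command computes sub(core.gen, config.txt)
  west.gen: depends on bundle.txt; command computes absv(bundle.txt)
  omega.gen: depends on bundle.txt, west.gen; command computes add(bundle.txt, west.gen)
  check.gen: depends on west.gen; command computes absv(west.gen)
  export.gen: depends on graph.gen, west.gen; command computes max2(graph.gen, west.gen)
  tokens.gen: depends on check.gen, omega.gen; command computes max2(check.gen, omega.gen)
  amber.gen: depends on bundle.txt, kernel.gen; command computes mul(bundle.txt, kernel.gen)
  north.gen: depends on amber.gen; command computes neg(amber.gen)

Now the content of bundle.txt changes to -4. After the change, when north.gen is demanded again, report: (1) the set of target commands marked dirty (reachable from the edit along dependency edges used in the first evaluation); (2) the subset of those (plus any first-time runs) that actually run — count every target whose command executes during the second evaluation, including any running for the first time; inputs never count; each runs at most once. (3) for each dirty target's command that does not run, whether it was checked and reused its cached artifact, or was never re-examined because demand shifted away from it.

First demand of the output computes:
  west.gen = absv(-3) = 3
  check.gen = absv(3) = 3
  omega.gen = add(-3, 3) = 0
  kernel.gen = min2(0, 3) = 0
  amber.gen = mul(-3, 0) = 0
  north.gen = neg(0) = 0

After the edit, cleaning proceeds:
  west.gen: a read changed (bundle.txt -3->-4) — executes, giving 4.
  check.gen: a read changed (west.gen 3->4) — executes, giving 4.
  omega.gen: a read changed (bundle.txt -3->-4; west.gen 3->4) — executes, giving 0 — identical to its old value.
  kernel.gen: a read changed (check.gen 3->4) — executes, giving 0 — identical to its old value.
  amber.gen: a read changed (bundle.txt -3->-4) — executes, giving 0 — identical to its old value.
  north.gen: dirty, but its reads are unchanged (amber.gen unchanged); cached 0 stands.

Note where the cutoff bites: north.gen is checked, finds nothing changed, and keeps its cache.

The edit dirties: amber.gen, check.gen, kernel.gen, north.gen, omega.gen, west.gen.
5 target commands run: amber.gen, check.gen, kernel.gen, omega.gen, west.gen.
Cache hits after checking: north.gen.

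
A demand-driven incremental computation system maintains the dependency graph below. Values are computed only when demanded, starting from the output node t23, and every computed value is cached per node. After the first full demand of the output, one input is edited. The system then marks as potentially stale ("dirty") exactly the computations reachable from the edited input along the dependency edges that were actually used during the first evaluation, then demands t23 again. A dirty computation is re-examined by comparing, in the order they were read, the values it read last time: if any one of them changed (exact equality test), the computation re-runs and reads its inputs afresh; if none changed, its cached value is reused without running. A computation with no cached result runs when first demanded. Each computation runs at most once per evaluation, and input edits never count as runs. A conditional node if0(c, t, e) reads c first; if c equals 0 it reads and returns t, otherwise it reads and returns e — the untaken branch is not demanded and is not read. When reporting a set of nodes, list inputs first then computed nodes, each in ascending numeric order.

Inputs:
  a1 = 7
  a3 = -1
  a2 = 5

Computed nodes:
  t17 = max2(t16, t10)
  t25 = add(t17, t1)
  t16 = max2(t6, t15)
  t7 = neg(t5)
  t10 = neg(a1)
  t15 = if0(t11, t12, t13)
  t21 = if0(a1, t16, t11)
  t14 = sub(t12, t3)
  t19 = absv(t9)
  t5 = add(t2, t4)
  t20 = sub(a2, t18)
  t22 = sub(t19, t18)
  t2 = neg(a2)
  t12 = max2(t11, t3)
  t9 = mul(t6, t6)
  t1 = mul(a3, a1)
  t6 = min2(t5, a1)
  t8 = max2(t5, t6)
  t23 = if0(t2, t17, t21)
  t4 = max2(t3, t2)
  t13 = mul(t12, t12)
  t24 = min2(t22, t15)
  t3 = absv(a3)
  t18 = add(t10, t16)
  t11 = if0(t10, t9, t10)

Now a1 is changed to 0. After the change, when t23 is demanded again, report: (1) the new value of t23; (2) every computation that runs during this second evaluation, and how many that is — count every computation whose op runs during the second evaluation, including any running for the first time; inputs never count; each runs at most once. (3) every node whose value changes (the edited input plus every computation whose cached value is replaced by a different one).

New value of t23: 256.
Computations that run: t3, t4, t5, t6, t9, t10, t11, t12, t13, t15, t16, t21, t23 — 13 in total.
Values that change: a1, t10, t11, t21, t23.
Key observation: a condition flipped, so demand reaches new nodes — t3, t4, t5, t6, t9, t12, t13, t15, t16 run for the first time.

First evaluation (everything demanded from the output):
  t2 = neg(5) = -5
  t10 = neg(7) = -7
  t11 = if0(t10=-7 -> else branch t10) = -7
  t21 = if0(a1=7 -> else branch t11) = -7
  t23 = if0(t2=-5 -> else branch t21) = -7

Propagation after the edit:
  t3: demanded for the first time — runs, produces 1.
  t4: demanded for the first time — runs, produces 1.
  t5: demanded for the first time — runs, produces -4.
  t6: demanded for the first time — runs, produces -4.
  t9: demanded for the first time — runs, produces 16.
  t10: runs — a1 7->0; result 0.
  t11: runs — t10 -7->0; t10 -7->0; result 16.
  t12: demanded for the first time — runs, produces 16.
  t13: demanded for the first time — runs, produces 256.
  t15: demanded for the first time — runs, produces 256.
  t16: demanded for the first time — runs, produces 256.
  t21: runs — a1 7->0; t11 -7->16; result 256.
  t23: runs — t21 -7->256; result 256.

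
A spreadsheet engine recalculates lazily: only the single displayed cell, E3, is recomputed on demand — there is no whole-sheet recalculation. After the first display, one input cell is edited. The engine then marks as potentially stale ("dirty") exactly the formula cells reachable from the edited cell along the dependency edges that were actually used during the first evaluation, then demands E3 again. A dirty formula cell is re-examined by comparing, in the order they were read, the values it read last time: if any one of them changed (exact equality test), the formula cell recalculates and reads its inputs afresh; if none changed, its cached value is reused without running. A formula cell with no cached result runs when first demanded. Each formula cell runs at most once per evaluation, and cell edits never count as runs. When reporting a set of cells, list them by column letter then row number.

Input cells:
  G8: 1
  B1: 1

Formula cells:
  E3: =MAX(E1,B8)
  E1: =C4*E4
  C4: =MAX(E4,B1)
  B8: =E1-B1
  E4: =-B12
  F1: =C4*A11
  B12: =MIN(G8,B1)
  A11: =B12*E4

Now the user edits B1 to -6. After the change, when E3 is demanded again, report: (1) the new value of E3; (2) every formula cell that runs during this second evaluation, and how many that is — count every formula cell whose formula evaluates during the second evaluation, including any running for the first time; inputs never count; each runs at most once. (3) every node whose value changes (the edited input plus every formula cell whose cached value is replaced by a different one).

New value of E3: 42.
Formula cells that run: B8, B12, C4, E1, E3, E4 — 6 in total.
Values that change: B1, B8, B12, C4, E1, E3, E4.

First evaluation (everything demanded from the output):
  B12 = MIN(1, 1) = 1
  E4 = -(1) = -1
  C4 = MAX(-1, 1) = 1
  E1 = 1 * -1 = -1
  B8 = -1 - 1 = -2
  E3 = MAX(-1, -2) = -1

Propagation after the edit:
  B12: runs — B1 1->-6; result -6.
  E4: runs — B12 1->-6; result 6.
  C4: runs — E4 -1->6; B1 1->-6; result 6.
  E1: runs — C4 1->6; E4 -1->6; result 36.
  B8: runs — E1 -1->36; B1 1->-6; result 42.
  E3: runs — E1 -1->36; B8 -2->42; result 42.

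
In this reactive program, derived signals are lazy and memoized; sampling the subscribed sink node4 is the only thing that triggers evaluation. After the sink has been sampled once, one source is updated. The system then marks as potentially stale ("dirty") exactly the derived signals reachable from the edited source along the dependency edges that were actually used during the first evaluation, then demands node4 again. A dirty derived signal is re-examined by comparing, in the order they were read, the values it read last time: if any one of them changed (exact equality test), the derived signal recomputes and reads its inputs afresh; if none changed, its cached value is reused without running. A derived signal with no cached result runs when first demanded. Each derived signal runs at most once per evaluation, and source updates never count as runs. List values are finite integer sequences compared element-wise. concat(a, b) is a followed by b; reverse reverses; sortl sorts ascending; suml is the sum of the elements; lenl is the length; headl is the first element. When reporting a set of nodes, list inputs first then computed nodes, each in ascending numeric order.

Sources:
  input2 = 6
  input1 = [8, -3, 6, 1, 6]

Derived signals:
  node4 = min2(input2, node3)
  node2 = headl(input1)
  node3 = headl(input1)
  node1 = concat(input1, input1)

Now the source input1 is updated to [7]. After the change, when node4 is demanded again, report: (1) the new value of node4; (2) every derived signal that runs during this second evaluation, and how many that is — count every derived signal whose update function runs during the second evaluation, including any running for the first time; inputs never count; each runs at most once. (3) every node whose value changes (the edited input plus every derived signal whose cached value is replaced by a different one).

Demanding node4 again yields 6.
2 derived signals run: node3, node4.
The nodes whose values change: input1, node3.

First demand of the output computes:
  node3 = headl([8, -3, 6, 1, 6]) = 8
  node4 = min2(6, 8) = 6

After the edit, cleaning proceeds:
  node3: a read changed (input1 [8, -3, 6, 1, 6]->[7]) — executes, giving 7.
  node4: a read changed (node3 8->7) — executes, giving 6 — identical to its old value.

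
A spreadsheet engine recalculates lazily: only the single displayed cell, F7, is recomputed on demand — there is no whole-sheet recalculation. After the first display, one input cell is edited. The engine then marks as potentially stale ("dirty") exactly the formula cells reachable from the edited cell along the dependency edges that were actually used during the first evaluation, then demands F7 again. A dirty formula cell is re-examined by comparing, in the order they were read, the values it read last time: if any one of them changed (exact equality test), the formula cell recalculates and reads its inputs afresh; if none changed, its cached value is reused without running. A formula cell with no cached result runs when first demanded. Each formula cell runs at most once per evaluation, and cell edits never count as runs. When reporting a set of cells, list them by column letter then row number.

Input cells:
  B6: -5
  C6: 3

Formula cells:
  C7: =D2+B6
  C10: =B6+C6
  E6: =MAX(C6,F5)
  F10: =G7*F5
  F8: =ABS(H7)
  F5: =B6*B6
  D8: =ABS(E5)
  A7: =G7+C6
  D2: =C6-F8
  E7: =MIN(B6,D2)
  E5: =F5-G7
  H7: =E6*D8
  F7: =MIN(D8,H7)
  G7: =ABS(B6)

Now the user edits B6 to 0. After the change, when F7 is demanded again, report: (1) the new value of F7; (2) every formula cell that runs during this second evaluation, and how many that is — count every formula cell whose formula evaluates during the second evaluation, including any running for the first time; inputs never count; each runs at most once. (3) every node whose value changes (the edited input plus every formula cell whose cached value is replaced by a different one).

New value of F7: 0.
Formula cells that run: D8, E5, E6, F5, F7, G7, H7 — 7 in total.
Values that change: B6, D8, E5, E6, F5, F7, G7, H7.

First evaluation (everything demanded from the output):
  F5 = -5 * -5 = 25
  E6 = MAX(3, 25) = 25
  G7 = ABS(-5) = 5
  E5 = 25 - 5 = 20
  D8 = ABS(20) = 20
  H7 = 25 * 20 = 500
  F7 = MIN(20, 500) = 20

Propagation after the edit:
  F5: runs — B6 -5->0; B6 -5->0; result 0.
  E6: runs — F5 25->0; result 3.
  G7: runs — B6 -5->0; result 0.
  E5: runs — F5 25->0; G7 5->0; result 0.
  D8: runs — E5 20->0; result 0.
  H7: runs — E6 25->3; D8 20->0; result 0.
  F7: runs — D8 20->0; H7 500->0; result 0.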